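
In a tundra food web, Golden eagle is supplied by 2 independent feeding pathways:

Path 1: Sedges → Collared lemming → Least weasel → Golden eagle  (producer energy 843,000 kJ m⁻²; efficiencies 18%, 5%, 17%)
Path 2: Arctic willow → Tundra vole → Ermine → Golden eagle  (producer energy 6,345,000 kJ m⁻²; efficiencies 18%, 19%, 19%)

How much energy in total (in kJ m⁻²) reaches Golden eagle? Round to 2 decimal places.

Path 1: 843000 × 0.18 × 0.05 × 0.17 = 1289.79 kJ m⁻²
Path 2: 6345000 × 0.18 × 0.19 × 0.19 = 41229.81 kJ m⁻²
Total at Golden eagle: 1289.79 + 41229.81 = 42519.6 kJ m⁻²

42519.60 kJ m⁻²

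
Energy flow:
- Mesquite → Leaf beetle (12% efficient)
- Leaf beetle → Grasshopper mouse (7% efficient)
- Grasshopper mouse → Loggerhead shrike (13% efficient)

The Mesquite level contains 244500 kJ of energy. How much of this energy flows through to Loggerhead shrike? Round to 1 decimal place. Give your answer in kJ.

Leaf beetle: 244500 × 0.12 = 29340 kJ
Grasshopper mouse: 29340 × 0.07 = 2053.8 kJ
Loggerhead shrike: 2053.8 × 0.13 = 266.994 kJ

267.0 kJ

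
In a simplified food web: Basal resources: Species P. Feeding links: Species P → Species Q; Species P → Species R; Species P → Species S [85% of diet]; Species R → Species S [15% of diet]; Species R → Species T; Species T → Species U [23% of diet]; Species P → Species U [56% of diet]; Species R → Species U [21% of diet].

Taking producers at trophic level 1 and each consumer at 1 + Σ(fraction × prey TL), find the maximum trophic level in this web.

3

Species Q: 1 + 1 = 2
Species R: 1 + 1 = 2
Species S: 1 + (0.85×1 + 0.15×2) = 2.15
Species T: 1 + 2 = 3
Species U: 1 + (0.23×3 + 0.56×1 + 0.21×2) = 2.67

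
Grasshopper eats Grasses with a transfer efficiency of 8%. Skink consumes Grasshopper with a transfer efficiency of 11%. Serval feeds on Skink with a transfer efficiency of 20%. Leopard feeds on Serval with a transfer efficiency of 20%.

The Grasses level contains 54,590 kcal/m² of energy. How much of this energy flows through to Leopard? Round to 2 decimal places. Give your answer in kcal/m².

19.22 kcal/m²

Grasshopper: 54590 × 0.08 = 4367.2 kcal/m²
Skink: 4367.2 × 0.11 = 480.392 kcal/m²
Serval: 480.392 × 0.2 = 96.0784 kcal/m²
Leopard: 96.0784 × 0.2 = 19.21568 kcal/m²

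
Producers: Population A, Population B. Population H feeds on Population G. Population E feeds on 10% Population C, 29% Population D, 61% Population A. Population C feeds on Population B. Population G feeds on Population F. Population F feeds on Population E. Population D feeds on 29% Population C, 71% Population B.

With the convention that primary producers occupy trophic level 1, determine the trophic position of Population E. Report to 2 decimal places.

Population C: 1 + 1 = 2
Population D: 1 + (0.29×2 + 0.71×1) = 2.29
Population E: 1 + (0.1×2 + 0.29×2.29 + 0.61×1) = 2.4741
Population F: 1 + 2.4741 = 3.4741
Population G: 1 + 3.4741 = 4.4741
Population H: 1 + 4.4741 = 5.4741

2.47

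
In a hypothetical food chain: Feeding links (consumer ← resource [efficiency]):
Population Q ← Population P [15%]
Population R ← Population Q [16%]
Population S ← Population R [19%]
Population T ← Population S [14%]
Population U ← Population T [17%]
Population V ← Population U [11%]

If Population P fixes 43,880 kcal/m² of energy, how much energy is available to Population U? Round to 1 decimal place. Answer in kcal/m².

Population Q: 43880 × 0.15 = 6582 kcal/m²
Population R: 6582 × 0.16 = 1053.12 kcal/m²
Population S: 1053.12 × 0.19 = 200.0928 kcal/m²
Population T: 200.0928 × 0.14 = 28.012992 kcal/m²
Population U: 28.012992 × 0.17 = 4.76220864 kcal/m²

4.8 kcal/m²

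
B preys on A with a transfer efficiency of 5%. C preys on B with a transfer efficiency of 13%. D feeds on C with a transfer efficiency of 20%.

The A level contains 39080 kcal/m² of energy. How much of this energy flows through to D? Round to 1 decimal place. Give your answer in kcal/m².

50.8 kcal/m²

B: 39080 × 0.05 = 1954 kcal/m²
C: 1954 × 0.13 = 254.02 kcal/m²
D: 254.02 × 0.2 = 50.804 kcal/m²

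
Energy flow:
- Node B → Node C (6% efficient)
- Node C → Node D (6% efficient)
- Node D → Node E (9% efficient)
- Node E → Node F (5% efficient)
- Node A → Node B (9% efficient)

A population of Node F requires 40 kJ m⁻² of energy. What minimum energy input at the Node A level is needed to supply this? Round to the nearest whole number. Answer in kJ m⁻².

Cumulative transfer efficiency: 0.09 × 0.06 × 0.06 × 0.09 × 0.05 = 0.000001458
Node A energy = 40 / 0.000001458 = 27434842 kJ m⁻²

27434842 kJ m⁻²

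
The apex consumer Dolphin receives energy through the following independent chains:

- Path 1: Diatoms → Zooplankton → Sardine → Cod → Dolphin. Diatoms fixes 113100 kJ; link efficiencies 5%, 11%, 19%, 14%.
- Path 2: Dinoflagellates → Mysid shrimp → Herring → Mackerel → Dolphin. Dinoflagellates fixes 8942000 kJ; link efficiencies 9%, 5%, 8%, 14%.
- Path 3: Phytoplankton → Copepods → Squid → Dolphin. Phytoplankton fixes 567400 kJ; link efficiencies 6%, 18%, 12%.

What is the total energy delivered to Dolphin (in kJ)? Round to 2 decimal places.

Path 1: 113100 × 0.05 × 0.11 × 0.19 × 0.14 = 16.54653 kJ
Path 2: 8942000 × 0.09 × 0.05 × 0.08 × 0.14 = 450.6768 kJ
Path 3: 567400 × 0.06 × 0.18 × 0.12 = 735.3504 kJ
Total at Dolphin: 16.54653 + 450.6768 + 735.3504 = 1202.57373 kJ

1202.57 kJ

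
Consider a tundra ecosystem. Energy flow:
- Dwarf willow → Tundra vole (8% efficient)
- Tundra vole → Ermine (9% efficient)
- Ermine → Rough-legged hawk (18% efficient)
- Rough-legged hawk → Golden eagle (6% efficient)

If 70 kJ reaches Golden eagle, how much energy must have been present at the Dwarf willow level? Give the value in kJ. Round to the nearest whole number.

Cumulative transfer efficiency: 0.08 × 0.09 × 0.18 × 0.06 = 0.00007776
Dwarf willow energy = 70 / 0.00007776 = 900206 kJ

900206 kJ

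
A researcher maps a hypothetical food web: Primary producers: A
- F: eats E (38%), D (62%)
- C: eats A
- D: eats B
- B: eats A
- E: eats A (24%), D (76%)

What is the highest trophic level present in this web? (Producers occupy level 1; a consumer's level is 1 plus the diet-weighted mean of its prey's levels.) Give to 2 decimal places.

4.20

B: 1 + 1 = 2
C: 1 + 1 = 2
D: 1 + 2 = 3
E: 1 + (0.24×1 + 0.76×3) = 3.52
F: 1 + (0.38×3.52 + 0.62×3) = 4.1976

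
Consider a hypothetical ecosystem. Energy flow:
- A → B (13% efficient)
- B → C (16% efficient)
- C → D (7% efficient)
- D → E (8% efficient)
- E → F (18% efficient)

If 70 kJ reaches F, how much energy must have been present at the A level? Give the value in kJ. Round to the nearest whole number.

Cumulative transfer efficiency: 0.13 × 0.16 × 0.07 × 0.08 × 0.18 = 0.0000209664
A energy = 70 / 0.0000209664 = 3338675 kJ

3338675 kJ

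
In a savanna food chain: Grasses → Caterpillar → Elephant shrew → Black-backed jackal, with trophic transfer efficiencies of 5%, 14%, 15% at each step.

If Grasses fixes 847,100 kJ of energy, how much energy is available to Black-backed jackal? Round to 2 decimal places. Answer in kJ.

889.46 kJ

Caterpillar: 847100 × 0.05 = 42355 kJ
Elephant shrew: 42355 × 0.14 = 5929.7 kJ
Black-backed jackal: 5929.7 × 0.15 = 889.455 kJ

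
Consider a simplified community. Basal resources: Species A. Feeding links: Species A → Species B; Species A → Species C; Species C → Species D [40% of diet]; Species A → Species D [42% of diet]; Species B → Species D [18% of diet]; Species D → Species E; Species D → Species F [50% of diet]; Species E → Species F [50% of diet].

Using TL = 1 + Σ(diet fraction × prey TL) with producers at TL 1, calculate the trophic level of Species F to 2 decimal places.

4.08

Species B: 1 + 1 = 2
Species C: 1 + 1 = 2
Species D: 1 + (0.4×2 + 0.42×1 + 0.18×2) = 2.58
Species E: 1 + 2.58 = 3.58
Species F: 1 + (0.5×2.58 + 0.5×3.58) = 4.08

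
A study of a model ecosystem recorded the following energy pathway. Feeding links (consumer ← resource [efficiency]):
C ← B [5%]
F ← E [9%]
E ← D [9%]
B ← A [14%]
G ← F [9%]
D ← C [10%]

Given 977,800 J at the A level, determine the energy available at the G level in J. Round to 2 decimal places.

0.50 J

B: 977800 × 0.14 = 136892 J
C: 136892 × 0.05 = 6844.6 J
D: 6844.6 × 0.1 = 684.46 J
E: 684.46 × 0.09 = 61.6014 J
F: 61.6014 × 0.09 = 5.544126 J
G: 5.544126 × 0.09 = 0.49897134 J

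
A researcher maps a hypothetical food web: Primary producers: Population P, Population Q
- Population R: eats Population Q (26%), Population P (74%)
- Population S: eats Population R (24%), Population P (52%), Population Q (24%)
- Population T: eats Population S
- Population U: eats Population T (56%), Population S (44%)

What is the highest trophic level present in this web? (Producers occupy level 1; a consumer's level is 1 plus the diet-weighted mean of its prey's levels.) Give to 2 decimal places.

Population R: 1 + (0.26×1 + 0.74×1) = 2
Population S: 1 + (0.24×2 + 0.52×1 + 0.24×1) = 2.24
Population T: 1 + 2.24 = 3.24
Population U: 1 + (0.56×3.24 + 0.44×2.24) = 3.8

3.80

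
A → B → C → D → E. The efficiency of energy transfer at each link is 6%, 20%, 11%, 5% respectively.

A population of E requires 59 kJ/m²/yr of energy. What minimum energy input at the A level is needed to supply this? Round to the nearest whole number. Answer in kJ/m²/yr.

Cumulative transfer efficiency: 0.06 × 0.2 × 0.11 × 0.05 = 0.000066
A energy = 59 / 0.000066 = 893939 kJ/m²/yr

893939 kJ/m²/yr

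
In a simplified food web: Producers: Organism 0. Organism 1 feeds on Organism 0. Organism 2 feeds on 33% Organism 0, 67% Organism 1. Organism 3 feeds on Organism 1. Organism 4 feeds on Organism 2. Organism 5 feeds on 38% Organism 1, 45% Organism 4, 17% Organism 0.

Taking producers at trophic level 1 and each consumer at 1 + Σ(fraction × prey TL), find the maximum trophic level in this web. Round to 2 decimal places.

Organism 1: 1 + 1 = 2
Organism 2: 1 + (0.33×1 + 0.67×2) = 2.67
Organism 3: 1 + 2 = 3
Organism 4: 1 + 2.67 = 3.67
Organism 5: 1 + (0.38×2 + 0.45×3.67 + 0.17×1) = 3.5815

3.67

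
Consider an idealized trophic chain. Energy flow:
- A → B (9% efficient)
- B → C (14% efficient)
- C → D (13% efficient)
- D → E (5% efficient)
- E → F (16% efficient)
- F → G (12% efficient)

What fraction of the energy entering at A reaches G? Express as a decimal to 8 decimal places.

Product of link efficiencies: 0.09 × 0.14 × 0.13 × 0.05 × 0.16 × 0.12 = 0.00000157248

0.00000157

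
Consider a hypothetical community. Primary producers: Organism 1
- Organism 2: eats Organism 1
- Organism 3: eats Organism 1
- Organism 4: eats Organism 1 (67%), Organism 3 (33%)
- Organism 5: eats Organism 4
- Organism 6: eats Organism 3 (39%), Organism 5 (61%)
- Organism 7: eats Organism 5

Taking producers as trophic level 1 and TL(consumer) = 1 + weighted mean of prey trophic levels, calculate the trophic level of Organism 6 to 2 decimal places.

Organism 2: 1 + 1 = 2
Organism 3: 1 + 1 = 2
Organism 4: 1 + (0.67×1 + 0.33×2) = 2.33
Organism 5: 1 + 2.33 = 3.33
Organism 6: 1 + (0.39×2 + 0.61×3.33) = 3.8113
Organism 7: 1 + 3.33 = 4.33

3.81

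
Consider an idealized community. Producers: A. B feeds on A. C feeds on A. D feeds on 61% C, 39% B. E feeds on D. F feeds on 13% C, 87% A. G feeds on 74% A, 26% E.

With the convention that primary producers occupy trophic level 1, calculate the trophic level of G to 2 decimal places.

B: 1 + 1 = 2
C: 1 + 1 = 2
D: 1 + (0.61×2 + 0.39×2) = 3
E: 1 + 3 = 4
F: 1 + (0.13×2 + 0.87×1) = 2.13
G: 1 + (0.74×1 + 0.26×4) = 2.78

2.78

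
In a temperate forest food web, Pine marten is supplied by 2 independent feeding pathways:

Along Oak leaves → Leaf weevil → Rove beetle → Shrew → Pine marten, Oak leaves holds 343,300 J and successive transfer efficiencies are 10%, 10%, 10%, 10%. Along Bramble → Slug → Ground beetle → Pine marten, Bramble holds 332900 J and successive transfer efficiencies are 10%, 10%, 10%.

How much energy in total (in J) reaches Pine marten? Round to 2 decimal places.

Via Oak leaves: 343300 × 0.1 × 0.1 × 0.1 × 0.1 = 34.33 J
Via Bramble: 332900 × 0.1 × 0.1 × 0.1 = 332.9 J
Total at Pine marten: 34.33 + 332.9 = 367.23 J

367.23 J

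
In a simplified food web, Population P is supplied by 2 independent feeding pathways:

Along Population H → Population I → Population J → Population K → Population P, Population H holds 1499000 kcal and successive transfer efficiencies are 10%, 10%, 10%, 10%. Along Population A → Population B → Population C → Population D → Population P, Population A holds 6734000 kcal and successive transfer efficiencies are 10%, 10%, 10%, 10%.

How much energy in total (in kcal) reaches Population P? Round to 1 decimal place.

Via Population H: 1499000 × 0.1 × 0.1 × 0.1 × 0.1 = 149.9 kcal
Via Population A: 6734000 × 0.1 × 0.1 × 0.1 × 0.1 = 673.4 kcal
Total at Population P: 149.9 + 673.4 = 823.3 kcal

823.3 kcal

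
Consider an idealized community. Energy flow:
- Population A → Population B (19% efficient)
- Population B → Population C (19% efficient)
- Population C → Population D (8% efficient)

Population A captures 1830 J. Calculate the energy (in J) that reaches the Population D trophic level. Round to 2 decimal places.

5.29 J

Population B: 1830 × 0.19 = 347.7 J
Population C: 347.7 × 0.19 = 66.063 J
Population D: 66.063 × 0.08 = 5.28504 J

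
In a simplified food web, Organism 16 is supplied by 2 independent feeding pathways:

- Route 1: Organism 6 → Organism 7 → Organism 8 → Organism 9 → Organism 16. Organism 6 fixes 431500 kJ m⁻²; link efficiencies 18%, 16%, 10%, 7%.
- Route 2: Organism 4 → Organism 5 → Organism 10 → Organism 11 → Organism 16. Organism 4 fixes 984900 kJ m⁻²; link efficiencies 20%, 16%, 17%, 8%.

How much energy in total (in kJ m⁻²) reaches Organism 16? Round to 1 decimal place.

Route 1: 431500 × 0.18 × 0.16 × 0.1 × 0.07 = 86.9904 kJ m⁻²
Route 2: 984900 × 0.2 × 0.16 × 0.17 × 0.08 = 428.62848 kJ m⁻²
Total at Organism 16: 86.9904 + 428.62848 = 515.61888 kJ m⁻²

515.6 kJ m⁻²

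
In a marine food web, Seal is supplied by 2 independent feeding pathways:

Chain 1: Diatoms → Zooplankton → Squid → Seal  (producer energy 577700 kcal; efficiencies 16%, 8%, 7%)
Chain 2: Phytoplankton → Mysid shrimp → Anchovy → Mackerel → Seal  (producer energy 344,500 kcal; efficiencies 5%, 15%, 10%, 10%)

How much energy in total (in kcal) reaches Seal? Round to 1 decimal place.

Chain 1: 577700 × 0.16 × 0.08 × 0.07 = 517.6192 kcal
Chain 2: 344500 × 0.05 × 0.15 × 0.1 × 0.1 = 25.8375 kcal
Total at Seal: 517.6192 + 25.8375 = 543.4567 kcal

543.5 kcal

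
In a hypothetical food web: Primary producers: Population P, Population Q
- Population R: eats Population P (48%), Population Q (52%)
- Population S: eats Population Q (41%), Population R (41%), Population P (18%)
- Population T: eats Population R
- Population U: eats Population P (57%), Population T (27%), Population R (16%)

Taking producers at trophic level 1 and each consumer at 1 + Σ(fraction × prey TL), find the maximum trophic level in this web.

3

Population R: 1 + (0.48×1 + 0.52×1) = 2
Population S: 1 + (0.41×1 + 0.41×2 + 0.18×1) = 2.41
Population T: 1 + 2 = 3
Population U: 1 + (0.57×1 + 0.27×3 + 0.16×2) = 2.7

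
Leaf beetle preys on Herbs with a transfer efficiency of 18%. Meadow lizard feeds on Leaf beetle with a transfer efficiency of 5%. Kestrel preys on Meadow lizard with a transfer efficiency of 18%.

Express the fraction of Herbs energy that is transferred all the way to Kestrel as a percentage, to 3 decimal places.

Product of link efficiencies: 0.18 × 0.05 × 0.18 = 0.00162
As a percentage: 0.00162 × 100 = 0.162%

0.162%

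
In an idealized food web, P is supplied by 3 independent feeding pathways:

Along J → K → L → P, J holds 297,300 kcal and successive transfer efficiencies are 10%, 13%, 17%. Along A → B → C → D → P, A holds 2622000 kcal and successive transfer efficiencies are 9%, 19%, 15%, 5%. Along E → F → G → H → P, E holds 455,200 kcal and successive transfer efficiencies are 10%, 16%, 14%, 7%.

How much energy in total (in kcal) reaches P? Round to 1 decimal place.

Via J: 297300 × 0.1 × 0.13 × 0.17 = 657.033 kcal
Via A: 2622000 × 0.09 × 0.19 × 0.15 × 0.05 = 336.2715 kcal
Via E: 455200 × 0.1 × 0.16 × 0.14 × 0.07 = 71.37536 kcal
Total at P: 657.033 + 336.2715 + 71.37536 = 1064.67986 kcal

1064.7 kcal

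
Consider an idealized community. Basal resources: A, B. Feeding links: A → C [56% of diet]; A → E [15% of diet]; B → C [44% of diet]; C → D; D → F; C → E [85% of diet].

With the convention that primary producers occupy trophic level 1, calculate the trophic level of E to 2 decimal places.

2.85

C: 1 + (0.56×1 + 0.44×1) = 2
D: 1 + 2 = 3
E: 1 + (0.85×2 + 0.15×1) = 2.85
F: 1 + 3 = 4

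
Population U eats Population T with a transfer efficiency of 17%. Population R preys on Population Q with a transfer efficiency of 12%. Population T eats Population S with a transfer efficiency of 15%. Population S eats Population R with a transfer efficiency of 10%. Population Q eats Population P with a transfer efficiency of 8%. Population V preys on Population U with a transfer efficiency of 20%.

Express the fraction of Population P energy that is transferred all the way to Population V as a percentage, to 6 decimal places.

0.000490%

Product of link efficiencies: 0.08 × 0.12 × 0.1 × 0.15 × 0.17 × 0.2 = 0.000004896
As a percentage: 0.000004896 × 100 = 0.000490%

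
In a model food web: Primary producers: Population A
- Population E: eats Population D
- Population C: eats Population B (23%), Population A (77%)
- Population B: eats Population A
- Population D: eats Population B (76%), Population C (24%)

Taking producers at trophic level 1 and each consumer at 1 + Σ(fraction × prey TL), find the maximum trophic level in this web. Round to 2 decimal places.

4.06

Population B: 1 + 1 = 2
Population C: 1 + (0.23×2 + 0.77×1) = 2.23
Population D: 1 + (0.76×2 + 0.24×2.23) = 3.0552
Population E: 1 + 3.0552 = 4.0552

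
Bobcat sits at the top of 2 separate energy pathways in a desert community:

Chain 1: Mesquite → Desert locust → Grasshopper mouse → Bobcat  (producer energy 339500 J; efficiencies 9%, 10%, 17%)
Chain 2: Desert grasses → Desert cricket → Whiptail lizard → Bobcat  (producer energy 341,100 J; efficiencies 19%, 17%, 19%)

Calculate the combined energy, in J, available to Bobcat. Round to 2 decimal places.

Chain 1: 339500 × 0.09 × 0.1 × 0.17 = 519.435 J
Chain 2: 341100 × 0.19 × 0.17 × 0.19 = 2093.3307 J
Total at Bobcat: 519.435 + 2093.3307 = 2612.7657 J

2612.77 J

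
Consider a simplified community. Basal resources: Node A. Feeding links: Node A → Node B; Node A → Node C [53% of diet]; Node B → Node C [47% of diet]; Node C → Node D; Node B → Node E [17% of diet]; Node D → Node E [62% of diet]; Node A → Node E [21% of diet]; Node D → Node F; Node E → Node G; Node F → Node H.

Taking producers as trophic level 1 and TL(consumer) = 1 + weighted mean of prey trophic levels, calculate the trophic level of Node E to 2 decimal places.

Node B: 1 + 1 = 2
Node C: 1 + (0.53×1 + 0.47×2) = 2.47
Node D: 1 + 2.47 = 3.47
Node E: 1 + (0.17×2 + 0.62×3.47 + 0.21×1) = 3.7014
Node F: 1 + 3.47 = 4.47
Node G: 1 + 3.7014 = 4.7014
Node H: 1 + 4.47 = 5.47

3.70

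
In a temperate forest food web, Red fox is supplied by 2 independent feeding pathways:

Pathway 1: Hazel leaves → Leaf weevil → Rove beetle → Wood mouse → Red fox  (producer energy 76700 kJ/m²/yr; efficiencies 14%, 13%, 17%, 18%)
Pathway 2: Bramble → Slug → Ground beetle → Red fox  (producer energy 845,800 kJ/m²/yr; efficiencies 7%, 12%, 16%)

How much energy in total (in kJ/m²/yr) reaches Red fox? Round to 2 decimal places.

1179.47 kJ/m²/yr

Pathway 1: 76700 × 0.14 × 0.13 × 0.17 × 0.18 = 42.715764 kJ/m²/yr
Pathway 2: 845800 × 0.07 × 0.12 × 0.16 = 1136.7552 kJ/m²/yr
Total at Red fox: 42.715764 + 1136.7552 = 1179.470964 kJ/m²/yr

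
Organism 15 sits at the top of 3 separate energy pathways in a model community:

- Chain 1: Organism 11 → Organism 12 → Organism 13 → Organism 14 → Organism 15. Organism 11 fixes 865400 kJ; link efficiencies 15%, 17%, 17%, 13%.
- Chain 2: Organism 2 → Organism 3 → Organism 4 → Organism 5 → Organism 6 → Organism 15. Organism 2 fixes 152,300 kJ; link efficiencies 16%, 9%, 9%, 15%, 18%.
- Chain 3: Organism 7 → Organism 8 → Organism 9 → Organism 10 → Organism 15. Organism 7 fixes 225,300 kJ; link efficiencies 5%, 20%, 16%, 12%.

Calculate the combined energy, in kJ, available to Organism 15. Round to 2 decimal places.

Chain 1: 865400 × 0.15 × 0.17 × 0.17 × 0.13 = 487.69617 kJ
Chain 2: 152300 × 0.16 × 0.09 × 0.09 × 0.15 × 0.18 = 5.3292816 kJ
Chain 3: 225300 × 0.05 × 0.2 × 0.16 × 0.12 = 43.2576 kJ
Total at Organism 15: 487.69617 + 5.3292816 + 43.2576 = 536.2830516 kJ

536.28 kJ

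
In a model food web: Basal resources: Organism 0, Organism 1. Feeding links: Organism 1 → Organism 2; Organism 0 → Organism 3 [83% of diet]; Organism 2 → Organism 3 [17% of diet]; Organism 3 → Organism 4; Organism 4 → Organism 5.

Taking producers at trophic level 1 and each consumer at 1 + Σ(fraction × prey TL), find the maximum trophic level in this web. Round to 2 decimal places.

Organism 2: 1 + 1 = 2
Organism 3: 1 + (0.83×1 + 0.17×2) = 2.17
Organism 4: 1 + 2.17 = 3.17
Organism 5: 1 + 3.17 = 4.17

4.17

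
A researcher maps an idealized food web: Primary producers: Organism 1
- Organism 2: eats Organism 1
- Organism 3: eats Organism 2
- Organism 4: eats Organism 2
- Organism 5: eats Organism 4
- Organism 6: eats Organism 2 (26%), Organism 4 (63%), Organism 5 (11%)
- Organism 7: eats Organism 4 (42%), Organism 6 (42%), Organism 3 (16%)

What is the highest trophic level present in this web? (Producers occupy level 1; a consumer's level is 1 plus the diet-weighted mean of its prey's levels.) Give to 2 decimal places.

4.36

Organism 2: 1 + 1 = 2
Organism 3: 1 + 2 = 3
Organism 4: 1 + 2 = 3
Organism 5: 1 + 3 = 4
Organism 6: 1 + (0.26×2 + 0.63×3 + 0.11×4) = 3.85
Organism 7: 1 + (0.42×3 + 0.42×3.85 + 0.16×3) = 4.357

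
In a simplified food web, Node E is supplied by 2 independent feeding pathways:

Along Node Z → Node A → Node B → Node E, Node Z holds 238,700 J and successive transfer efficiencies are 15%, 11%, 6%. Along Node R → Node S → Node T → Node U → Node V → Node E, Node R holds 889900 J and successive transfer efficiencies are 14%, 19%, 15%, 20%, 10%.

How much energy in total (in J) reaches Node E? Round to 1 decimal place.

Via Node Z: 238700 × 0.15 × 0.11 × 0.06 = 236.313 J
Via Node R: 889900 × 0.14 × 0.19 × 0.15 × 0.2 × 0.1 = 71.01402 J
Total at Node E: 236.313 + 71.01402 = 307.32702 J

307.3 J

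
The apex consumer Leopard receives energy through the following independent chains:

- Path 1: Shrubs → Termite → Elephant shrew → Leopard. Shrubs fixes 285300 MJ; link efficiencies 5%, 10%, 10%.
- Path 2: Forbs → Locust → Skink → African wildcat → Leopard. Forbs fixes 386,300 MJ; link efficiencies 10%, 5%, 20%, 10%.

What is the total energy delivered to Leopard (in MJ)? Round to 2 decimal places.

181.28 MJ

Path 1: 285300 × 0.05 × 0.1 × 0.1 = 142.65 MJ
Path 2: 386300 × 0.1 × 0.05 × 0.2 × 0.1 = 38.63 MJ
Total at Leopard: 142.65 + 38.63 = 181.28 MJ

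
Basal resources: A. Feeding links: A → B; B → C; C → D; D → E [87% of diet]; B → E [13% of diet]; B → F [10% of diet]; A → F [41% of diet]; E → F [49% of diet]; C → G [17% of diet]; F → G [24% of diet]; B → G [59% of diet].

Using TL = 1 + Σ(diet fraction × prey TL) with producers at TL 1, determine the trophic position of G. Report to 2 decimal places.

3.63

B: 1 + 1 = 2
C: 1 + 2 = 3
D: 1 + 3 = 4
E: 1 + (0.87×4 + 0.13×2) = 4.74
F: 1 + (0.1×2 + 0.41×1 + 0.49×4.74) = 3.9326
G: 1 + (0.17×3 + 0.24×3.9326 + 0.59×2) = 3.633824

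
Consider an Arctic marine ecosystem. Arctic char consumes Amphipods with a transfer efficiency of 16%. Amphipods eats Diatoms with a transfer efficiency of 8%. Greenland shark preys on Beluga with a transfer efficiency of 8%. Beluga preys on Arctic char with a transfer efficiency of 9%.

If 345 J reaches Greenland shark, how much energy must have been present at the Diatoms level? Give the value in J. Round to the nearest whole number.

Cumulative transfer efficiency: 0.08 × 0.16 × 0.09 × 0.08 = 0.00009216
Diatoms energy = 345 / 0.00009216 = 3743490 J

3743490 J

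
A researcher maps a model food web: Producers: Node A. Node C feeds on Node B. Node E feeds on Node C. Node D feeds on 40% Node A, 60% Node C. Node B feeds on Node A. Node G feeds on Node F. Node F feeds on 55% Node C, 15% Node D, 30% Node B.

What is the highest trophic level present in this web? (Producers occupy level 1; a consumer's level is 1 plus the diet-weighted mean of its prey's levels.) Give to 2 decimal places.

Node B: 1 + 1 = 2
Node C: 1 + 2 = 3
Node D: 1 + (0.4×1 + 0.6×3) = 3.2
Node E: 1 + 3 = 4
Node F: 1 + (0.55×3 + 0.15×3.2 + 0.3×2) = 3.73
Node G: 1 + 3.73 = 4.73

4.73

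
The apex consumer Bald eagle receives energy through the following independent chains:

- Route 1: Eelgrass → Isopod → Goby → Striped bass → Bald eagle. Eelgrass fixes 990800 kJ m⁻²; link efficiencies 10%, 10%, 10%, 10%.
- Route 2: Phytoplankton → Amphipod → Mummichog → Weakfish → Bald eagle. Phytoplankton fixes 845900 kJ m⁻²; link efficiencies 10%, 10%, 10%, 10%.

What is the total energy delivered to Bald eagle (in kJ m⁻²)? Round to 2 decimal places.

183.67 kJ m⁻²

Route 1: 990800 × 0.1 × 0.1 × 0.1 × 0.1 = 99.08 kJ m⁻²
Route 2: 845900 × 0.1 × 0.1 × 0.1 × 0.1 = 84.59 kJ m⁻²
Total at Bald eagle: 99.08 + 84.59 = 183.67 kJ m⁻²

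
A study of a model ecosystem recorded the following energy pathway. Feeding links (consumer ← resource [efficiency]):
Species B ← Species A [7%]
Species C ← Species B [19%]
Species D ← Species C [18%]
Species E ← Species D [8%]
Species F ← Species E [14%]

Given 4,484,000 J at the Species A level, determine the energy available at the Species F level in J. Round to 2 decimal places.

120.23 J

Species B: 4484000 × 0.07 = 313880 J
Species C: 313880 × 0.19 = 59637.2 J
Species D: 59637.2 × 0.18 = 10734.696 J
Species E: 10734.696 × 0.08 = 858.77568 J
Species F: 858.77568 × 0.14 = 120.2285952 J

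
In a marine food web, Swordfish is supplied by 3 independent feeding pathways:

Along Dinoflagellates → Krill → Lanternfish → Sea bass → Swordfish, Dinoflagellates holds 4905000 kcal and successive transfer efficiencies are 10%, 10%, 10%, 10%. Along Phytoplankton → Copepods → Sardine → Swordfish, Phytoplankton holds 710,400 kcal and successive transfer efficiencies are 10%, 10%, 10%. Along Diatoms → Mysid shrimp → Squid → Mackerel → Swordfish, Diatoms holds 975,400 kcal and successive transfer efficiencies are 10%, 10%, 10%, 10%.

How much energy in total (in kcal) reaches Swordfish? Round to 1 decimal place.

1298.4 kcal

Via Dinoflagellates: 4905000 × 0.1 × 0.1 × 0.1 × 0.1 = 490.5 kcal
Via Phytoplankton: 710400 × 0.1 × 0.1 × 0.1 = 710.4 kcal
Via Diatoms: 975400 × 0.1 × 0.1 × 0.1 × 0.1 = 97.54 kcal
Total at Swordfish: 490.5 + 710.4 + 97.54 = 1298.44 kcal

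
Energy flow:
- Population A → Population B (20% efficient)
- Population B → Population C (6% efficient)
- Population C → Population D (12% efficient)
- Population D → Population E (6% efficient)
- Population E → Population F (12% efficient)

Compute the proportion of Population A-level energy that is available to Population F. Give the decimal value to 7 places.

0.0000104

Product of link efficiencies: 0.2 × 0.06 × 0.12 × 0.06 × 0.12 = 0.000010368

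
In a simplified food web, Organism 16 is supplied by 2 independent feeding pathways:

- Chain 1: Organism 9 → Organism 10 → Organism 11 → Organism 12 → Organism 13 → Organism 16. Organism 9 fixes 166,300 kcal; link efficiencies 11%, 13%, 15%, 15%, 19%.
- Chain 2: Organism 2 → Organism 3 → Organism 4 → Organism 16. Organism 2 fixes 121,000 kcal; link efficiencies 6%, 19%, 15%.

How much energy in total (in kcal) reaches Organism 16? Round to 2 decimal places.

217.08 kcal

Chain 1: 166300 × 0.11 × 0.13 × 0.15 × 0.15 × 0.19 = 10.16633475 kcal
Chain 2: 121000 × 0.06 × 0.19 × 0.15 = 206.91 kcal
Total at Organism 16: 10.16633475 + 206.91 = 217.07633475 kcal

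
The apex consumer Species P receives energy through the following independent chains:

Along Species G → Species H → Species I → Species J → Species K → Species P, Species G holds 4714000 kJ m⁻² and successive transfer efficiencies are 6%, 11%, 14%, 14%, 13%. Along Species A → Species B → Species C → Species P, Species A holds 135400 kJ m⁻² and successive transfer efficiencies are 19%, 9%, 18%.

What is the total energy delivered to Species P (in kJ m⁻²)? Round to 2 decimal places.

496.04 kJ m⁻²

Via Species G: 4714000 × 0.06 × 0.11 × 0.14 × 0.14 × 0.13 = 79.2743952 kJ m⁻²
Via Species A: 135400 × 0.19 × 0.09 × 0.18 = 416.7612 kJ m⁻²
Total at Species P: 79.2743952 + 416.7612 = 496.0355952 kJ m⁻²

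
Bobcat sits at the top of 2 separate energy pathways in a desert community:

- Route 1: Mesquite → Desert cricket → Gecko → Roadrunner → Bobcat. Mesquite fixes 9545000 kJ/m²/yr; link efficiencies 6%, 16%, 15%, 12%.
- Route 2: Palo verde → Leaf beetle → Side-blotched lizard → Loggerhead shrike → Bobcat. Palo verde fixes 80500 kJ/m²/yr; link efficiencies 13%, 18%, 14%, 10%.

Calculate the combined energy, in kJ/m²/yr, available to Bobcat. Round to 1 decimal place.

Route 1: 9545000 × 0.06 × 0.16 × 0.15 × 0.12 = 1649.376 kJ/m²/yr
Route 2: 80500 × 0.13 × 0.18 × 0.14 × 0.1 = 26.3718 kJ/m²/yr
Total at Bobcat: 1649.376 + 26.3718 = 1675.7478 kJ/m²/yr

1675.7 kJ/m²/yr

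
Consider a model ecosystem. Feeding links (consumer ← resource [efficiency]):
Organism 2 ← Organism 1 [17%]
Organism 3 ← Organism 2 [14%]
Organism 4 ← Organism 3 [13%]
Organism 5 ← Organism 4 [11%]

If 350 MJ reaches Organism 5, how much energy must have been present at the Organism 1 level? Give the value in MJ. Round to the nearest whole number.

1028383 MJ

Cumulative transfer efficiency: 0.17 × 0.14 × 0.13 × 0.11 = 0.00034034
Organism 1 energy = 350 / 0.00034034 = 1028383 MJ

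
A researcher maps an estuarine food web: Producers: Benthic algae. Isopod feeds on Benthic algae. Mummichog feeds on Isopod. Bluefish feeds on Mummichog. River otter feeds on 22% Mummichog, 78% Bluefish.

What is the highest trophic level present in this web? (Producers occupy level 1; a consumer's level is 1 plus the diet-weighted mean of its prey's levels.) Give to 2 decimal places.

Isopod: 1 + 1 = 2
Mummichog: 1 + 2 = 3
Bluefish: 1 + 3 = 4
River otter: 1 + (0.22×3 + 0.78×4) = 4.78

4.78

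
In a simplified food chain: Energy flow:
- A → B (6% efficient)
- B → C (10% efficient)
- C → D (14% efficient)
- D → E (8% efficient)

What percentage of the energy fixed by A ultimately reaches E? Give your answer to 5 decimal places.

Product of link efficiencies: 0.06 × 0.1 × 0.14 × 0.08 = 0.0000672
As a percentage: 0.0000672 × 100 = 0.00672%

0.00672%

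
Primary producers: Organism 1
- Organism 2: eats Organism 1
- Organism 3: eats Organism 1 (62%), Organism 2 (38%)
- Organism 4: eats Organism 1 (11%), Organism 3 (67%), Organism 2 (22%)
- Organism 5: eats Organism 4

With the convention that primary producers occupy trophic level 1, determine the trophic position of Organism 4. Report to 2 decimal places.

Organism 2: 1 + 1 = 2
Organism 3: 1 + (0.62×1 + 0.38×2) = 2.38
Organism 4: 1 + (0.11×1 + 0.67×2.38 + 0.22×2) = 3.1446
Organism 5: 1 + 3.1446 = 4.1446

3.14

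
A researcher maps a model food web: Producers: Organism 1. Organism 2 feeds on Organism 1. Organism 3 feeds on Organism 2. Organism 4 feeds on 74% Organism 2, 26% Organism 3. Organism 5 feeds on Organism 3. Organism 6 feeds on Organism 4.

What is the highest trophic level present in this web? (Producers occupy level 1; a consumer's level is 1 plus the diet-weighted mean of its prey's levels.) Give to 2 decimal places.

4.26

Organism 2: 1 + 1 = 2
Organism 3: 1 + 2 = 3
Organism 4: 1 + (0.74×2 + 0.26×3) = 3.26
Organism 5: 1 + 3 = 4
Organism 6: 1 + 3.26 = 4.26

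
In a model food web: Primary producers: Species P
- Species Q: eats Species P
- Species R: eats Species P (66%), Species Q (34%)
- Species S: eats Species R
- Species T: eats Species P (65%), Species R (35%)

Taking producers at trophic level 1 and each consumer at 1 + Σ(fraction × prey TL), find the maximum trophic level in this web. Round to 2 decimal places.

3.34

Species Q: 1 + 1 = 2
Species R: 1 + (0.66×1 + 0.34×2) = 2.34
Species S: 1 + 2.34 = 3.34
Species T: 1 + (0.65×1 + 0.35×2.34) = 2.469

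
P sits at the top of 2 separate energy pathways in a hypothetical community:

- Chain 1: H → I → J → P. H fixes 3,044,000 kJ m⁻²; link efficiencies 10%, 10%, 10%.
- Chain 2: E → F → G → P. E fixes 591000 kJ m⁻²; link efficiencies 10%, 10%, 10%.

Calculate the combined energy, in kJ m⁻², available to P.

3635 kJ m⁻²

Chain 1: 3044000 × 0.1 × 0.1 × 0.1 = 3044 kJ m⁻²
Chain 2: 591000 × 0.1 × 0.1 × 0.1 = 591 kJ m⁻²
Total at P: 3044 + 591 = 3635 kJ m⁻²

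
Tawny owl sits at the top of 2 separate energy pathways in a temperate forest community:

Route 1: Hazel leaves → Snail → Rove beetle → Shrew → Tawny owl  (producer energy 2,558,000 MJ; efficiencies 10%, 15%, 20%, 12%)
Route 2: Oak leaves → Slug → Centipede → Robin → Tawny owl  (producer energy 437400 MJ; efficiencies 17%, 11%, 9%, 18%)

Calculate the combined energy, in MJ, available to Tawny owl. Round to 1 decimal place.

1053.4 MJ

Route 1: 2558000 × 0.1 × 0.15 × 0.2 × 0.12 = 920.88 MJ
Route 2: 437400 × 0.17 × 0.11 × 0.09 × 0.18 = 132.505956 MJ
Total at Tawny owl: 920.88 + 132.505956 = 1053.385956 MJ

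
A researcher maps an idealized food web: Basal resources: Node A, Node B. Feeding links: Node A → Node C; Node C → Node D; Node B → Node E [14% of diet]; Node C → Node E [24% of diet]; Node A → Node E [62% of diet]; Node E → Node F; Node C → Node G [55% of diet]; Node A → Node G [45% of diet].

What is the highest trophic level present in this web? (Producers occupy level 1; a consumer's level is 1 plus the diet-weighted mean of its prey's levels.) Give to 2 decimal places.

Node C: 1 + 1 = 2
Node D: 1 + 2 = 3
Node E: 1 + (0.14×1 + 0.24×2 + 0.62×1) = 2.24
Node F: 1 + 2.24 = 3.24
Node G: 1 + (0.55×2 + 0.45×1) = 2.55

3.24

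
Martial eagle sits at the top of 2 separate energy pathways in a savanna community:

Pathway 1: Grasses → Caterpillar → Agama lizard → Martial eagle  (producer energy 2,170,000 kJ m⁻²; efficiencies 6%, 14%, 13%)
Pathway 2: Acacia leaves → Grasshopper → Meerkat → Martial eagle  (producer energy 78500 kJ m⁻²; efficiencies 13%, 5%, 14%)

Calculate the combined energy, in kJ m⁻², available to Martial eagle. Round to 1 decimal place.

2441.1 kJ m⁻²

Pathway 1: 2170000 × 0.06 × 0.14 × 0.13 = 2369.64 kJ m⁻²
Pathway 2: 78500 × 0.13 × 0.05 × 0.14 = 71.435 kJ m⁻²
Total at Martial eagle: 2369.64 + 71.435 = 2441.075 kJ m⁻²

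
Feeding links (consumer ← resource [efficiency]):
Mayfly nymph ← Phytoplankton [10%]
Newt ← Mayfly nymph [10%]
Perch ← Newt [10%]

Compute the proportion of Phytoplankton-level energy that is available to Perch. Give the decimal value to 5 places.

Product of link efficiencies: 0.1 × 0.1 × 0.1 = 0.001

0.00100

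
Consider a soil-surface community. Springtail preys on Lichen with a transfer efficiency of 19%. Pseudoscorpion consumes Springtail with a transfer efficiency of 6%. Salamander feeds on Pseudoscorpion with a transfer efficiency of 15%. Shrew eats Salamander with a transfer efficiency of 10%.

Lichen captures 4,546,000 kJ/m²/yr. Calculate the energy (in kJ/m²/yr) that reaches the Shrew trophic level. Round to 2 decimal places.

777.37 kJ/m²/yr

Springtail: 4546000 × 0.19 = 863740 kJ/m²/yr
Pseudoscorpion: 863740 × 0.06 = 51824.4 kJ/m²/yr
Salamander: 51824.4 × 0.15 = 7773.66 kJ/m²/yr
Shrew: 7773.66 × 0.1 = 777.366 kJ/m²/yr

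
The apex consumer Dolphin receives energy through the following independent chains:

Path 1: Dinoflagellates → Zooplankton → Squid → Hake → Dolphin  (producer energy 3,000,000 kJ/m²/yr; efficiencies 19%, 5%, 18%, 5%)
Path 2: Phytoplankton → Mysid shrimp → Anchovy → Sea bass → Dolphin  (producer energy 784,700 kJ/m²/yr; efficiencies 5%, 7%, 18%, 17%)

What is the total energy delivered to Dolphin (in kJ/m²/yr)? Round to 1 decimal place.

340.5 kJ/m²/yr

Path 1: 3000000 × 0.19 × 0.05 × 0.18 × 0.05 = 256.5 kJ/m²/yr
Path 2: 784700 × 0.05 × 0.07 × 0.18 × 0.17 = 84.04137 kJ/m²/yr
Total at Dolphin: 256.5 + 84.04137 = 340.54137 kJ/m²/yr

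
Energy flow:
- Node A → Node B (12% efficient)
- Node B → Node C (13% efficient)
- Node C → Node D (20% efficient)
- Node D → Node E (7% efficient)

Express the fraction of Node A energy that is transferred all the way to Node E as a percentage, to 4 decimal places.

0.0218%

Product of link efficiencies: 0.12 × 0.13 × 0.2 × 0.07 = 0.0002184
As a percentage: 0.0002184 × 100 = 0.0218%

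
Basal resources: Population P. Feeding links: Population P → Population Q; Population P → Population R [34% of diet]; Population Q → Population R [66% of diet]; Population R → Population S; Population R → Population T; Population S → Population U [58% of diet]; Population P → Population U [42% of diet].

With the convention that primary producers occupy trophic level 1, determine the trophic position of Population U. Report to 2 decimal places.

3.54

Population Q: 1 + 1 = 2
Population R: 1 + (0.34×1 + 0.66×2) = 2.66
Population S: 1 + 2.66 = 3.66
Population T: 1 + 2.66 = 3.66
Population U: 1 + (0.58×3.66 + 0.42×1) = 3.5428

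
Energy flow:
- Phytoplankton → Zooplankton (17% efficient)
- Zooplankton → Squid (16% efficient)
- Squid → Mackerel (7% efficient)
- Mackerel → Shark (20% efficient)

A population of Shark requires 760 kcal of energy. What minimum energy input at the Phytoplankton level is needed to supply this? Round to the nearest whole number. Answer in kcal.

1995798 kcal

Cumulative transfer efficiency: 0.17 × 0.16 × 0.07 × 0.2 = 0.0003808
Phytoplankton energy = 760 / 0.0003808 = 1995798 kcal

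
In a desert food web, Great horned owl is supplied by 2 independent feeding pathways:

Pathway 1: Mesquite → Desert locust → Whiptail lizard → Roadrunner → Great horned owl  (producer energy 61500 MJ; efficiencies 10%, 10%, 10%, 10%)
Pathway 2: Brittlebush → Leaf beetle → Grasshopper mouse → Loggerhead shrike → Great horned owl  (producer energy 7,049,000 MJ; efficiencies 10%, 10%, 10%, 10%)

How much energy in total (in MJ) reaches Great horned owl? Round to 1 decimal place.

711.1 MJ

Pathway 1: 61500 × 0.1 × 0.1 × 0.1 × 0.1 = 6.15 MJ
Pathway 2: 7049000 × 0.1 × 0.1 × 0.1 × 0.1 = 704.9 MJ
Total at Great horned owl: 6.15 + 704.9 = 711.05 MJ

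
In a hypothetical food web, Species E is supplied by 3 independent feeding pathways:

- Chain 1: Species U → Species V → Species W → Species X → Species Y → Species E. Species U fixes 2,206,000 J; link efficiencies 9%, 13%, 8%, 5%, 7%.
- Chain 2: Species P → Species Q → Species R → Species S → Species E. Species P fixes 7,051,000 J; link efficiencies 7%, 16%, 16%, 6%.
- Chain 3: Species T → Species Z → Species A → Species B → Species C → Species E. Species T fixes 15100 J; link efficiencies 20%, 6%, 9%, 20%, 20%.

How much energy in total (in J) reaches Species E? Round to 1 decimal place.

766.0 J

Chain 1: 2206000 × 0.09 × 0.13 × 0.08 × 0.05 × 0.07 = 7.226856 J
Chain 2: 7051000 × 0.07 × 0.16 × 0.16 × 0.06 = 758.12352 J
Chain 3: 15100 × 0.2 × 0.06 × 0.09 × 0.2 × 0.2 = 0.65232 J
Total at Species E: 7.226856 + 758.12352 + 0.65232 = 766.002696 J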